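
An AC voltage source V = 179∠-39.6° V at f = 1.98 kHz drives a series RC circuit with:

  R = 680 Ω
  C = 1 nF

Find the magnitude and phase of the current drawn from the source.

Step 1 — Angular frequency: ω = 2π·f = 2π·1980 = 1.244e+04 rad/s.
Step 2 — Component impedances:
  R: Z = R = 680 Ω
  C: Z = 1/(jωC) = -j/(ω·C) = 0 - j8.038e+04 Ω
Step 3 — Series combination: Z_total = R + C = 680 - j8.038e+04 Ω = 8.038e+04∠-89.5° Ω.
Step 4 — Source phasor: V = 179∠-39.6° V = 137.9 - j114.1 V.
Step 5 — Ohm's law: I = V / Z_total = (137.9 - j114.1) / (680 - j8.038e+04) = 0.001434 + j0.001704 A.
Step 6 — Convert to polar: |I| = 0.002227 A, ∠I = 49.9°.

I = 0.002227∠49.9° A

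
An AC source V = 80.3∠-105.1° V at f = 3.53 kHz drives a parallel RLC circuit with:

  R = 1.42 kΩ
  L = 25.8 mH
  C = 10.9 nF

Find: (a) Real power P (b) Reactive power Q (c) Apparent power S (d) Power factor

Step 1 — Angular frequency: ω = 2π·f = 2π·3530 = 2.218e+04 rad/s.
Step 2 — Component impedances:
  R: Z = R = 1420 Ω
  L: Z = jωL = j·2.218e+04·0.0258 = 0 + j572.2 Ω
  C: Z = 1/(jωC) = -j/(ω·C) = 0 - j4136 Ω
Step 3 — Parallel combination: 1/Z_total = 1/R + 1/L + 1/C; Z_total = 254.8 + j544.9 Ω = 601.6∠64.9° Ω.
Step 4 — Source phasor: V = 80.3∠-105.1° V = -20.92 - j77.53 V.
Step 5 — Current: I = V / Z = -0.1315 - j0.0231 A = 0.1335∠-170.0° A.
Step 6 — Complex power: S = V·I* = 4.541 + j9.709 VA.
Step 7 — Real power: P = Re(S) = 4.541 W.
Step 8 — Reactive power: Q = Im(S) = 9.709 VAR.
Step 9 — Apparent power: |S| = 10.72 VA.
Step 10 — Power factor: PF = P/|S| = 0.4236 (lagging).

(a) P = 4.541 W  (b) Q = 9.709 VAR  (c) S = 10.72 VA  (d) PF = 0.4236 (lagging)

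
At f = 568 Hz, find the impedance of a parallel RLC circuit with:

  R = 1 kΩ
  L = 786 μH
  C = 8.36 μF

Step 1 — Angular frequency: ω = 2π·f = 2π·568 = 3569 rad/s.
Step 2 — Component impedances:
  R: Z = R = 1000 Ω
  L: Z = jωL = j·3569·0.000786 = 0 + j2.805 Ω
  C: Z = 1/(jωC) = -j/(ω·C) = 0 - j33.52 Ω
Step 3 — Parallel combination: 1/Z_total = 1/R + 1/L + 1/C; Z_total = 0.009372 + j3.061 Ω = 3.061∠89.8° Ω.

Z = 0.009372 + j3.061 Ω = 3.061∠89.8° Ω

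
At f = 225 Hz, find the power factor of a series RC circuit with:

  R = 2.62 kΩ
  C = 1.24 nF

Step 1 — Angular frequency: ω = 2π·f = 2π·225 = 1414 rad/s.
Step 2 — Component impedances:
  R: Z = R = 2620 Ω
  C: Z = 1/(jωC) = -j/(ω·C) = 0 - j5.704e+05 Ω
Step 3 — Series combination: Z_total = R + C = 2620 - j5.704e+05 Ω = 5.705e+05∠-89.7° Ω.
Step 4 — Power factor: PF = cos(φ) = Re(Z)/|Z| = 2620/5.7045e+05 = 0.004593.
Step 5 — Type: Im(Z) = -5.704e+05 ⇒ leading (phase φ = -89.7°).

PF = 0.004593 (leading, φ = -89.7°)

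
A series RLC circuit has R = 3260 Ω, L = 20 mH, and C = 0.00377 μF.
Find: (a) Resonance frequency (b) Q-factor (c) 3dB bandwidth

Step 1 — Resonance condition Im(Z)=0 gives ω₀ = 1/√(LC).
Step 2 — ω₀ = 1/√(0.02·3.77e-09) = 1.152e+05 rad/s.
Step 3 — f₀ = ω₀/(2π) = 1.833e+04 Hz.
Step 4 — Series Q: Q = ω₀L/R = 1.152e+05·0.02/3260 = 0.7065.
Step 5 — 3dB bandwidth: Δω = ω₀/Q = 1.63e+05 rad/s; BW = Δω/(2π) = 2.594e+04 Hz.

(a) f₀ = 1.833e+04 Hz  (b) Q = 0.7065  (c) BW = 2.594e+04 Hz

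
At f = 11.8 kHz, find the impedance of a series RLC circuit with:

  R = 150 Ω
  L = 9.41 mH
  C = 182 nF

Step 1 — Angular frequency: ω = 2π·f = 2π·1.18e+04 = 7.414e+04 rad/s.
Step 2 — Component impedances:
  R: Z = R = 150 Ω
  L: Z = jωL = j·7.414e+04·0.00941 = 0 + j697.7 Ω
  C: Z = 1/(jωC) = -j/(ω·C) = 0 - j74.11 Ω
Step 3 — Series combination: Z_total = R + L + C = 150 + j623.6 Ω = 641.4∠76.5° Ω.

Z = 150 + j623.6 Ω = 641.4∠76.5° Ω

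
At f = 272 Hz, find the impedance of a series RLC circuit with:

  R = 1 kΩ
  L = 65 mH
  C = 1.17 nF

Step 1 — Angular frequency: ω = 2π·f = 2π·272 = 1709 rad/s.
Step 2 — Component impedances:
  R: Z = R = 1000 Ω
  L: Z = jωL = j·1709·0.065 = 0 + j111.1 Ω
  C: Z = 1/(jωC) = -j/(ω·C) = 0 - j5.001e+05 Ω
Step 3 — Series combination: Z_total = R + L + C = 1000 - j5e+05 Ω = 5e+05∠-89.9° Ω.

Z = 1000 - j5e+05 Ω = 5e+05∠-89.9° Ω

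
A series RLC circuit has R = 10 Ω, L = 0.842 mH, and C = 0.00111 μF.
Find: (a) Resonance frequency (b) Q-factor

Step 1 — Resonance condition Im(Z)=0 gives ω₀ = 1/√(LC).
Step 2 — ω₀ = 1/√(0.000842·1.11e-09) = 1.034e+06 rad/s.
Step 3 — f₀ = ω₀/(2π) = 1.646e+05 Hz.
Step 4 — Series Q: Q = ω₀L/R = 1.034e+06·0.000842/10 = 87.1.

(a) f₀ = 1.646e+05 Hz  (b) Q = 87.1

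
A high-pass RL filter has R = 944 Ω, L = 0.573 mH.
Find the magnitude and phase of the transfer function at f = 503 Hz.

Step 1 — Angular frequency: ω = 2π·503 = 3160 rad/s.
Step 2 — Transfer function: H(jω) = jωL/(R + jωL).
Step 3 — Numerator jωL = j·1.811; denominator R + jωL = 944 + j1.811.
Step 4 — H = 3.68e-06 + j0.001918.
Step 5 — Magnitude: |H| = 0.001918 (-54.3 dB); phase: φ = 89.9°.

|H| = 0.001918 (-54.3 dB), φ = 89.9°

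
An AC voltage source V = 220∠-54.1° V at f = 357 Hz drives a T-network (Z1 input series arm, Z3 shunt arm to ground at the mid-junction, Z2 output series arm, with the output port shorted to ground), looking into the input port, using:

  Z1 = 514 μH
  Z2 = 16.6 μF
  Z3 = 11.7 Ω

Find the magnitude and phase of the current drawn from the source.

Step 1 — Angular frequency: ω = 2π·f = 2π·357 = 2243 rad/s.
Step 2 — Component impedances:
  Z1: Z = jωL = j·2243·0.000514 = 0 + j1.153 Ω
  Z2: Z = 1/(jωC) = -j/(ω·C) = 0 - j26.86 Ω
  Z3: Z = R = 11.7 Ω
Step 3 — With the output port shorted to ground, the output series arm Z2 runs from the junction to ground; the shunt arm Z3 also runs from the junction to ground. They appear in parallel: Z3 || Z2 = 9.834 - j4.284 Ω.
Step 4 — Series with input arm Z1: Z_in = Z1 + (Z3 || Z2) = 9.834 - j3.131 Ω = 10.32∠-17.7° Ω.
Step 5 — Source phasor: V = 220∠-54.1° V = 129 - j178.2 V.
Step 6 — Ohm's law: I = V / Z_total = (129 - j178.2) / (9.834 - j3.131) = 17.15 - j12.66 A.
Step 7 — Convert to polar: |I| = 21.32 A, ∠I = -36.4°.

I = 21.32∠-36.4° A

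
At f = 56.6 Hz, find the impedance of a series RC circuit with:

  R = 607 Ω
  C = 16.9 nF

Step 1 — Angular frequency: ω = 2π·f = 2π·56.6 = 355.6 rad/s.
Step 2 — Component impedances:
  R: Z = R = 607 Ω
  C: Z = 1/(jωC) = -j/(ω·C) = 0 - j1.664e+05 Ω
Step 3 — Series combination: Z_total = R + C = 607 - j1.664e+05 Ω = 1.664e+05∠-89.8° Ω.

Z = 607 - j1.664e+05 Ω = 1.664e+05∠-89.8° Ω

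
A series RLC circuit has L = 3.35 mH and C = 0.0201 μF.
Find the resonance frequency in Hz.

Step 1 — Resonance condition Im(Z)=0 gives ω₀ = 1/√(LC).
Step 2 — ω₀ = 1/√(0.00335·2.01e-08) = 1.219e+05 rad/s.
Step 3 — f₀ = ω₀/(2π) = 1.94e+04 Hz.

f₀ = 1.94e+04 Hz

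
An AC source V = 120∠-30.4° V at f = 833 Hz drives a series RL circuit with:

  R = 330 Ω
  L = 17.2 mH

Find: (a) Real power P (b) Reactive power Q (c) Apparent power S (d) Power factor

Step 1 — Angular frequency: ω = 2π·f = 2π·833 = 5234 rad/s.
Step 2 — Component impedances:
  R: Z = R = 330 Ω
  L: Z = jωL = j·5234·0.0172 = 0 + j90.02 Ω
Step 3 — Series combination: Z_total = R + L = 330 + j90.02 Ω = 342.1∠15.3° Ω.
Step 4 — Source phasor: V = 120∠-30.4° V = 103.5 - j60.72 V.
Step 5 — Current: I = V / Z = 0.2452 - j0.2509 A = 0.3508∠-45.7° A.
Step 6 — Complex power: S = V·I* = 40.61 + j11.08 VA.
Step 7 — Real power: P = Re(S) = 40.61 W.
Step 8 — Reactive power: Q = Im(S) = 11.08 VAR.
Step 9 — Apparent power: |S| = 42.1 VA.
Step 10 — Power factor: PF = P/|S| = 0.9647 (lagging).

(a) P = 40.61 W  (b) Q = 11.08 VAR  (c) S = 42.1 VA  (d) PF = 0.9647 (lagging)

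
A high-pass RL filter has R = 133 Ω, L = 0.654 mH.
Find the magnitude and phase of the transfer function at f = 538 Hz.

Step 1 — Angular frequency: ω = 2π·538 = 3380 rad/s.
Step 2 — Transfer function: H(jω) = jωL/(R + jωL).
Step 3 — Numerator jωL = j·2.211; denominator R + jωL = 133 + j2.211.
Step 4 — H = 0.0002762 + j0.01662.
Step 5 — Magnitude: |H| = 0.01662 (-35.6 dB); phase: φ = 89.0°.

|H| = 0.01662 (-35.6 dB), φ = 89.0°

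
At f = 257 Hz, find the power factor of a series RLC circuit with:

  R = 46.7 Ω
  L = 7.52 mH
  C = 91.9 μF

Step 1 — Angular frequency: ω = 2π·f = 2π·257 = 1615 rad/s.
Step 2 — Component impedances:
  R: Z = R = 46.7 Ω
  L: Z = jωL = j·1615·0.00752 = 0 + j12.14 Ω
  C: Z = 1/(jωC) = -j/(ω·C) = 0 - j6.739 Ω
Step 3 — Series combination: Z_total = R + L + C = 46.7 + j5.405 Ω = 47.01∠6.6° Ω.
Step 4 — Power factor: PF = cos(φ) = Re(Z)/|Z| = 46.7/47.01 = 0.9934.
Step 5 — Type: Im(Z) = 5.405 ⇒ lagging (phase φ = 6.6°).

PF = 0.9934 (lagging, φ = 6.6°)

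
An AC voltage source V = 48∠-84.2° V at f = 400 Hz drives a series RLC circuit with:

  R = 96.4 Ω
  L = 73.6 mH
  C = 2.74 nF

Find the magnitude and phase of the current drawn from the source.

Step 1 — Angular frequency: ω = 2π·f = 2π·400 = 2513 rad/s.
Step 2 — Component impedances:
  R: Z = R = 96.4 Ω
  L: Z = jωL = j·2513·0.0736 = 0 + j185 Ω
  C: Z = 1/(jωC) = -j/(ω·C) = 0 - j1.452e+05 Ω
Step 3 — Series combination: Z_total = R + L + C = 96.4 - j1.45e+05 Ω = 1.45e+05∠-90.0° Ω.
Step 4 — Source phasor: V = 48∠-84.2° V = 4.851 - j47.75 V.
Step 5 — Ohm's law: I = V / Z_total = (4.851 - j47.75) / (96.4 - j1.45e+05) = 0.0003293 + j3.323e-05 A.
Step 6 — Convert to polar: |I| = 0.000331 A, ∠I = 5.8°.

I = 0.000331∠5.8° A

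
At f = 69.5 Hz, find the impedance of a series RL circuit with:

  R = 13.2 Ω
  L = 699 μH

Step 1 — Angular frequency: ω = 2π·f = 2π·69.5 = 436.7 rad/s.
Step 2 — Component impedances:
  R: Z = R = 13.2 Ω
  L: Z = jωL = j·436.7·0.000699 = 0 + j0.3052 Ω
Step 3 — Series combination: Z_total = R + L = 13.2 + j0.3052 Ω = 13.2∠1.3° Ω.

Z = 13.2 + j0.3052 Ω = 13.2∠1.3° Ω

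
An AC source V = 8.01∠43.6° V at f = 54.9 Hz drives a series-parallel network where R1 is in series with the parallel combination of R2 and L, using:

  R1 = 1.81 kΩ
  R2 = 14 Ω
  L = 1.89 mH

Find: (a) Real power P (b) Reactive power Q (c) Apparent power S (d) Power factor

Step 1 — Angular frequency: ω = 2π·f = 2π·54.9 = 344.9 rad/s.
Step 2 — Component impedances:
  R1: Z = R = 1810 Ω
  R2: Z = R = 14 Ω
  L: Z = jωL = j·344.9·0.00189 = 0 + j0.6519 Ω
Step 3 — Parallel branch: R2 || L = 1/(1/R2 + 1/L) = 0.03029 + j0.6505 Ω.
Step 4 — Series with R1: Z_total = R1 + (R2 || L) = 1810 + j0.6505 Ω = 1810∠0.0° Ω.
Step 5 — Source phasor: V = 8.01∠43.6° V = 5.801 + j5.524 V.
Step 6 — Current: I = V / Z = 0.003206 + j0.003051 A = 0.004425∠43.6° A.
Step 7 — Complex power: S = V·I* = 0.03545 + j1.274e-05 VA.
Step 8 — Real power: P = Re(S) = 0.03545 W.
Step 9 — Reactive power: Q = Im(S) = 1.274e-05 VAR.
Step 10 — Apparent power: |S| = 0.03545 VA.
Step 11 — Power factor: PF = P/|S| = 1 (lagging).

(a) P = 0.03545 W  (b) Q = 1.274e-05 VAR  (c) S = 0.03545 VA  (d) PF = 1 (lagging)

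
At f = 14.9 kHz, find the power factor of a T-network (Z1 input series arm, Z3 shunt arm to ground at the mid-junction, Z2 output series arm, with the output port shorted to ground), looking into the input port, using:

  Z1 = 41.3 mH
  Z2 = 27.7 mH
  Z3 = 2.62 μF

Step 1 — Angular frequency: ω = 2π·f = 2π·1.49e+04 = 9.362e+04 rad/s.
Step 2 — Component impedances:
  Z1: Z = jωL = j·9.362e+04·0.0413 = 0 + j3866 Ω
  Z2: Z = jωL = j·9.362e+04·0.0277 = 0 + j2593 Ω
  Z3: Z = 1/(jωC) = -j/(ω·C) = 0 - j4.077 Ω
Step 3 — With the output port shorted to ground, the output series arm Z2 runs from the junction to ground; the shunt arm Z3 also runs from the junction to ground. They appear in parallel: Z3 || Z2 = 0 - j4.083 Ω.
Step 4 — Series with input arm Z1: Z_in = Z1 + (Z3 || Z2) = 0 + j3862 Ω = 3862∠90.0° Ω.
Step 5 — Power factor: PF = cos(φ) = Re(Z)/|Z| = 0/3862 = 0.
Step 6 — Type: Im(Z) = 3862 ⇒ lagging (phase φ = 90.0°).

PF = 0 (lagging, φ = 90.0°)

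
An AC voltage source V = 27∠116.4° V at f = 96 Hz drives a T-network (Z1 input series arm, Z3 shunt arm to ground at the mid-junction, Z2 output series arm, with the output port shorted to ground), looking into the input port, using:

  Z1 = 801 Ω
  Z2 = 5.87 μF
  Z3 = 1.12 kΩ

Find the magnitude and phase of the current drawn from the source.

Step 1 — Angular frequency: ω = 2π·f = 2π·96 = 603.2 rad/s.
Step 2 — Component impedances:
  Z1: Z = R = 801 Ω
  Z2: Z = 1/(jωC) = -j/(ω·C) = 0 - j282.4 Ω
  Z3: Z = R = 1120 Ω
Step 3 — With the output port shorted to ground, the output series arm Z2 runs from the junction to ground; the shunt arm Z3 also runs from the junction to ground. They appear in parallel: Z3 || Z2 = 66.96 - j265.5 Ω.
Step 4 — Series with input arm Z1: Z_in = Z1 + (Z3 || Z2) = 868 - j265.5 Ω = 907.7∠-17.0° Ω.
Step 5 — Source phasor: V = 27∠116.4° V = -12.01 + j24.18 V.
Step 6 — Ohm's law: I = V / Z_total = (-12.01 + j24.18) / (868 - j265.5) = -0.02044 + j0.02161 A.
Step 7 — Convert to polar: |I| = 0.02975 A, ∠I = 133.4°.

I = 0.02975∠133.4° A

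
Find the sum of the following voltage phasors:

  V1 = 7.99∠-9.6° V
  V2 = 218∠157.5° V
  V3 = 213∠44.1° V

Step 1 — Convert each phasor to rectangular form:
  V1 = 7.99·(cos(-9.6°) + j·sin(-9.6°)) = 7.878 - j1.332 V
  V2 = 218·(cos(157.5°) + j·sin(157.5°)) = -201.4 + j83.42 V
  V3 = 213·(cos(44.1°) + j·sin(44.1°)) = 153 + j148.2 V
Step 2 — Sum components: V_total = -40.57 + j230.3 V.
Step 3 — Convert to polar: |V_total| = 233.9 V, ∠V_total = 100.0°.

V_total = 233.9∠100.0° V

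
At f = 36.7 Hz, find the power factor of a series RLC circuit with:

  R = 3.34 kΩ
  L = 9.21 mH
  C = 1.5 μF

Step 1 — Angular frequency: ω = 2π·f = 2π·36.7 = 230.6 rad/s.
Step 2 — Component impedances:
  R: Z = R = 3340 Ω
  L: Z = jωL = j·230.6·0.00921 = 0 + j2.124 Ω
  C: Z = 1/(jωC) = -j/(ω·C) = 0 - j2891 Ω
Step 3 — Series combination: Z_total = R + L + C = 3340 - j2889 Ω = 4416∠-40.9° Ω.
Step 4 — Power factor: PF = cos(φ) = Re(Z)/|Z| = 3340/4416 = 0.7563.
Step 5 — Type: Im(Z) = -2889 ⇒ leading (phase φ = -40.9°).

PF = 0.7563 (leading, φ = -40.9°)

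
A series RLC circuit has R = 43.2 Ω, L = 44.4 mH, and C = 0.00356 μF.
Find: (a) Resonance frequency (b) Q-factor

Step 1 — Resonance condition Im(Z)=0 gives ω₀ = 1/√(LC).
Step 2 — ω₀ = 1/√(0.0444·3.56e-09) = 7.954e+04 rad/s.
Step 3 — f₀ = ω₀/(2π) = 1.266e+04 Hz.
Step 4 — Series Q: Q = ω₀L/R = 7.954e+04·0.0444/43.2 = 81.75.

(a) f₀ = 1.266e+04 Hz  (b) Q = 81.75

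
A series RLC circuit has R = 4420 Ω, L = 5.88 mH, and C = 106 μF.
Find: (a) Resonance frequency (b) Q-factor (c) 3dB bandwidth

Step 1 — Resonance condition Im(Z)=0 gives ω₀ = 1/√(LC).
Step 2 — ω₀ = 1/√(0.00588·0.000106) = 1267 rad/s.
Step 3 — f₀ = ω₀/(2π) = 201.6 Hz.
Step 4 — Series Q: Q = ω₀L/R = 1267·0.00588/4420 = 0.001685.
Step 5 — 3dB bandwidth: Δω = ω₀/Q = 7.517e+05 rad/s; BW = Δω/(2π) = 1.196e+05 Hz.

(a) f₀ = 201.6 Hz  (b) Q = 0.001685  (c) BW = 1.196e+05 Hz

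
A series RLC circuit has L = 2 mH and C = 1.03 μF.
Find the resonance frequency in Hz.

Step 1 — Resonance condition Im(Z)=0 gives ω₀ = 1/√(LC).
Step 2 — ω₀ = 1/√(0.002·1.03e-06) = 2.203e+04 rad/s.
Step 3 — f₀ = ω₀/(2π) = 3507 Hz.

f₀ = 3507 Hz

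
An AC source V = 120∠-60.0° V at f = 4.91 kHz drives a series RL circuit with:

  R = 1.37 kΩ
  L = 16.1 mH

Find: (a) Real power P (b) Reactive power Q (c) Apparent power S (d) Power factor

Step 1 — Angular frequency: ω = 2π·f = 2π·4910 = 3.085e+04 rad/s.
Step 2 — Component impedances:
  R: Z = R = 1370 Ω
  L: Z = jωL = j·3.085e+04·0.0161 = 0 + j496.7 Ω
Step 3 — Series combination: Z_total = R + L = 1370 + j496.7 Ω = 1457∠19.9° Ω.
Step 4 — Source phasor: V = 120∠-60.0° V = 60 - j103.9 V.
Step 5 — Current: I = V / Z = 0.0144 - j0.08108 A = 0.08235∠-79.9° A.
Step 6 — Complex power: S = V·I* = 9.29 + j3.368 VA.
Step 7 — Real power: P = Re(S) = 9.29 W.
Step 8 — Reactive power: Q = Im(S) = 3.368 VAR.
Step 9 — Apparent power: |S| = 9.882 VA.
Step 10 — Power factor: PF = P/|S| = 0.9401 (lagging).

(a) P = 9.29 W  (b) Q = 3.368 VAR  (c) S = 9.882 VA  (d) PF = 0.9401 (lagging)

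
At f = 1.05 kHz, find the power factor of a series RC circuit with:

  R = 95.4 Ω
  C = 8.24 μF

Step 1 — Angular frequency: ω = 2π·f = 2π·1050 = 6597 rad/s.
Step 2 — Component impedances:
  R: Z = R = 95.4 Ω
  C: Z = 1/(jωC) = -j/(ω·C) = 0 - j18.4 Ω
Step 3 — Series combination: Z_total = R + C = 95.4 - j18.4 Ω = 97.16∠-10.9° Ω.
Step 4 — Power factor: PF = cos(φ) = Re(Z)/|Z| = 95.4/97.16 = 0.9819.
Step 5 — Type: Im(Z) = -18.4 ⇒ leading (phase φ = -10.9°).

PF = 0.9819 (leading, φ = -10.9°)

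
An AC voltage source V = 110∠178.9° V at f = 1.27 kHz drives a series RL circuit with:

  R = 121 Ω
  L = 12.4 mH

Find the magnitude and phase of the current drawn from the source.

Step 1 — Angular frequency: ω = 2π·f = 2π·1270 = 7980 rad/s.
Step 2 — Component impedances:
  R: Z = R = 121 Ω
  L: Z = jωL = j·7980·0.0124 = 0 + j98.95 Ω
Step 3 — Series combination: Z_total = R + L = 121 + j98.95 Ω = 156.3∠39.3° Ω.
Step 4 — Source phasor: V = 110∠178.9° V = -110 + j2.112 V.
Step 5 — Ohm's law: I = V / Z_total = (-110 + j2.112) / (121 + j98.95) = -0.5361 + j0.4559 A.
Step 6 — Convert to polar: |I| = 0.7037 A, ∠I = 139.6°.

I = 0.7037∠139.6° A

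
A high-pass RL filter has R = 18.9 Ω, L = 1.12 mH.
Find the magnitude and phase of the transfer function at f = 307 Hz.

Step 1 — Angular frequency: ω = 2π·307 = 1929 rad/s.
Step 2 — Transfer function: H(jω) = jωL/(R + jωL).
Step 3 — Numerator jωL = j·2.16; denominator R + jωL = 18.9 + j2.16.
Step 4 — H = 0.0129 + j0.1128.
Step 5 — Magnitude: |H| = 0.1136 (-18.9 dB); phase: φ = 83.5°.

|H| = 0.1136 (-18.9 dB), φ = 83.5°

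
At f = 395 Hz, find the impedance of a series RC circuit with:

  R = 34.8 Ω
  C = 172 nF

Step 1 — Angular frequency: ω = 2π·f = 2π·395 = 2482 rad/s.
Step 2 — Component impedances:
  R: Z = R = 34.8 Ω
  C: Z = 1/(jωC) = -j/(ω·C) = 0 - j2343 Ω
Step 3 — Series combination: Z_total = R + C = 34.8 - j2343 Ω = 2343∠-89.1° Ω.

Z = 34.8 - j2343 Ω = 2343∠-89.1° Ω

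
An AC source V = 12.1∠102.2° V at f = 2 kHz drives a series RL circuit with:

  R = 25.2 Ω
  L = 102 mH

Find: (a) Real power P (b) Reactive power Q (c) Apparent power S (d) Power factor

Step 1 — Angular frequency: ω = 2π·f = 2π·2000 = 1.257e+04 rad/s.
Step 2 — Component impedances:
  R: Z = R = 25.2 Ω
  L: Z = jωL = j·1.257e+04·0.102 = 0 + j1282 Ω
Step 3 — Series combination: Z_total = R + L = 25.2 + j1282 Ω = 1282∠88.9° Ω.
Step 4 — Source phasor: V = 12.1∠102.2° V = -2.557 + j11.83 V.
Step 5 — Current: I = V / Z = 0.009184 + j0.002175 A = 0.009438∠13.3° A.
Step 6 — Complex power: S = V·I* = 0.002245 + j0.1142 VA.
Step 7 — Real power: P = Re(S) = 0.002245 W.
Step 8 — Reactive power: Q = Im(S) = 0.1142 VAR.
Step 9 — Apparent power: |S| = 0.1142 VA.
Step 10 — Power factor: PF = P/|S| = 0.01966 (lagging).

(a) P = 0.002245 W  (b) Q = 0.1142 VAR  (c) S = 0.1142 VA  (d) PF = 0.01966 (lagging)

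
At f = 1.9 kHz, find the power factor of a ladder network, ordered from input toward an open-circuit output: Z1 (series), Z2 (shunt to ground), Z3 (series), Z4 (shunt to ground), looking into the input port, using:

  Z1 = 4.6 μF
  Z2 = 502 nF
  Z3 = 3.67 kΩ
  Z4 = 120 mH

Step 1 — Angular frequency: ω = 2π·f = 2π·1900 = 1.194e+04 rad/s.
Step 2 — Component impedances:
  Z1: Z = 1/(jωC) = -j/(ω·C) = 0 - j18.21 Ω
  Z2: Z = 1/(jωC) = -j/(ω·C) = 0 - j166.9 Ω
  Z3: Z = R = 3670 Ω
  Z4: Z = jωL = j·1.194e+04·0.12 = 0 + j1433 Ω
Step 3 — Ladder network (open output): work backward from the far end, alternating series and parallel combinations. Z_in = 6.78 - j187.4 Ω = 187.5∠-87.9° Ω.
Step 4 — Power factor: PF = cos(φ) = Re(Z)/|Z| = 6.78/187.5 = 0.03616.
Step 5 — Type: Im(Z) = -187.4 ⇒ leading (phase φ = -87.9°).

PF = 0.03616 (leading, φ = -87.9°)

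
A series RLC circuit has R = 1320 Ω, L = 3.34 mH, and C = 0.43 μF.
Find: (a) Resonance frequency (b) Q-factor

Step 1 — Resonance condition Im(Z)=0 gives ω₀ = 1/√(LC).
Step 2 — ω₀ = 1/√(0.00334·4.3e-07) = 2.639e+04 rad/s.
Step 3 — f₀ = ω₀/(2π) = 4200 Hz.
Step 4 — Series Q: Q = ω₀L/R = 2.639e+04·0.00334/1320 = 0.06677.

(a) f₀ = 4200 Hz  (b) Q = 0.06677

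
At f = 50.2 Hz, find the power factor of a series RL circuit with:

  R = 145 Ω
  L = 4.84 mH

Step 1 — Angular frequency: ω = 2π·f = 2π·50.2 = 315.4 rad/s.
Step 2 — Component impedances:
  R: Z = R = 145 Ω
  L: Z = jωL = j·315.4·0.00484 = 0 + j1.527 Ω
Step 3 — Series combination: Z_total = R + L = 145 + j1.527 Ω = 145∠0.6° Ω.
Step 4 — Power factor: PF = cos(φ) = Re(Z)/|Z| = 145/145.01 = 0.9999.
Step 5 — Type: Im(Z) = 1.527 ⇒ lagging (phase φ = 0.6°).

PF = 0.9999 (lagging, φ = 0.6°)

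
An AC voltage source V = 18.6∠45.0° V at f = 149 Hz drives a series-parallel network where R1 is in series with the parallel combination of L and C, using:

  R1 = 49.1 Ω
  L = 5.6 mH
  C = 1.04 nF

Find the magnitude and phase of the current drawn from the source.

Step 1 — Angular frequency: ω = 2π·f = 2π·149 = 936.2 rad/s.
Step 2 — Component impedances:
  R1: Z = R = 49.1 Ω
  L: Z = jωL = j·936.2·0.0056 = 0 + j5.243 Ω
  C: Z = 1/(jωC) = -j/(ω·C) = 0 - j1.027e+06 Ω
Step 3 — Parallel branch: L || C = 1/(1/L + 1/C) = 0 + j5.243 Ω.
Step 4 — Series with R1: Z_total = R1 + (L || C) = 49.1 + j5.243 Ω = 49.38∠6.1° Ω.
Step 5 — Source phasor: V = 18.6∠45.0° V = 13.15 + j13.15 V.
Step 6 — Ohm's law: I = V / Z_total = (13.15 + j13.15) / (49.1 + j5.243) = 0.2931 + j0.2366 A.
Step 7 — Convert to polar: |I| = 0.3767 A, ∠I = 38.9°.

I = 0.3767∠38.9° A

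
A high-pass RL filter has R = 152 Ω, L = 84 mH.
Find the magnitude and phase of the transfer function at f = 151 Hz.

Step 1 — Angular frequency: ω = 2π·151 = 948.8 rad/s.
Step 2 — Transfer function: H(jω) = jωL/(R + jωL).
Step 3 — Numerator jωL = j·79.7; denominator R + jωL = 152 + j79.7.
Step 4 — H = 0.2156 + j0.4113.
Step 5 — Magnitude: |H| = 0.4644 (-6.7 dB); phase: φ = 62.3°.

|H| = 0.4644 (-6.7 dB), φ = 62.3°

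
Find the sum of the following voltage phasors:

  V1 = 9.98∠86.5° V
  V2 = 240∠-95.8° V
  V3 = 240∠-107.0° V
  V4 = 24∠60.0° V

Step 1 — Convert each phasor to rectangular form:
  V1 = 9.98·(cos(86.5°) + j·sin(86.5°)) = 0.6093 + j9.961 V
  V2 = 240·(cos(-95.8°) + j·sin(-95.8°)) = -24.25 - j238.8 V
  V3 = 240·(cos(-107.0°) + j·sin(-107.0°)) = -70.17 - j229.5 V
  V4 = 24·(cos(60.0°) + j·sin(60.0°)) = 12 + j20.78 V
Step 2 — Sum components: V_total = -81.81 - j437.5 V.
Step 3 — Convert to polar: |V_total| = 445.1 V, ∠V_total = -100.6°.

V_total = 445.1∠-100.6° V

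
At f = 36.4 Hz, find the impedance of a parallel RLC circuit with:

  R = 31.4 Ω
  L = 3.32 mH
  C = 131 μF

Step 1 — Angular frequency: ω = 2π·f = 2π·36.4 = 228.7 rad/s.
Step 2 — Component impedances:
  R: Z = R = 31.4 Ω
  L: Z = jωL = j·228.7·0.00332 = 0 + j0.7593 Ω
  C: Z = 1/(jωC) = -j/(ω·C) = 0 - j33.38 Ω
Step 3 — Parallel combination: 1/Z_total = 1/R + 1/L + 1/C; Z_total = 0.01921 + j0.7765 Ω = 0.7767∠88.6° Ω.

Z = 0.01921 + j0.7765 Ω = 0.7767∠88.6° Ω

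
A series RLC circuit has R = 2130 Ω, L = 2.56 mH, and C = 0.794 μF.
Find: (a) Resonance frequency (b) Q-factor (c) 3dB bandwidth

Step 1 — Resonance: ω₀ = 1/√(LC) = 1/√(0.00256·7.94e-07) = 2.218e+04 rad/s.
Step 2 — f₀ = ω₀/(2π) = 3530 Hz.
Step 3 — Series Q: Q = ω₀L/R = 2.218e+04·0.00256/2130 = 0.02666.
Step 4 — Bandwidth: Δω = ω₀/Q = 8.32e+05 rad/s; BW = Δω/(2π) = 1.324e+05 Hz.

(a) f₀ = 3530 Hz  (b) Q = 0.02666  (c) BW = 1.324e+05 Hz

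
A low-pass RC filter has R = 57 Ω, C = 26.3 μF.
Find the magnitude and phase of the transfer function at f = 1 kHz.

Step 1 — Angular frequency: ω = 2π·1000 = 6283 rad/s.
Step 2 — Transfer function: H(jω) = 1/(1 + jωRC).
Step 3 — Denominator: 1 + jωRC = 1 + j·6283·57·2.63e-05 = 1 + j9.419.
Step 4 — H = 0.01115 - j0.105.
Step 5 — Magnitude: |H| = 0.1056 (-19.5 dB); phase: φ = -83.9°.

|H| = 0.1056 (-19.5 dB), φ = -83.9°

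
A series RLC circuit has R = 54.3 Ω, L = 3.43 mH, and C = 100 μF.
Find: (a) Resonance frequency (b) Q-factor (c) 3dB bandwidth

Step 1 — Resonance: ω₀ = 1/√(LC) = 1/√(0.00343·0.0001) = 1707 rad/s.
Step 2 — f₀ = ω₀/(2π) = 271.8 Hz.
Step 3 — Series Q: Q = ω₀L/R = 1707·0.00343/54.3 = 0.1079.
Step 4 — Bandwidth: Δω = ω₀/Q = 1.583e+04 rad/s; BW = Δω/(2π) = 2520 Hz.

(a) f₀ = 271.8 Hz  (b) Q = 0.1079  (c) BW = 2520 Hz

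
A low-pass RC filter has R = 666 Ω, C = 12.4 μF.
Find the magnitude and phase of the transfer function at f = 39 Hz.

Step 1 — Angular frequency: ω = 2π·39 = 245 rad/s.
Step 2 — Transfer function: H(jω) = 1/(1 + jωRC).
Step 3 — Denominator: 1 + jωRC = 1 + j·245·666·1.24e-05 = 1 + j2.024.
Step 4 — H = 0.1963 - j0.3972.
Step 5 — Magnitude: |H| = 0.443 (-7.1 dB); phase: φ = -63.7°.

|H| = 0.443 (-7.1 dB), φ = -63.7°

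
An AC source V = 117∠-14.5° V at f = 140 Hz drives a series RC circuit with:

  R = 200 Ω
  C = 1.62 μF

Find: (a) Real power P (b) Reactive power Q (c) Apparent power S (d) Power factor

Step 1 — Angular frequency: ω = 2π·f = 2π·140 = 879.6 rad/s.
Step 2 — Component impedances:
  R: Z = R = 200 Ω
  C: Z = 1/(jωC) = -j/(ω·C) = 0 - j701.7 Ω
Step 3 — Series combination: Z_total = R + C = 200 - j701.7 Ω = 729.7∠-74.1° Ω.
Step 4 — Source phasor: V = 117∠-14.5° V = 113.3 - j29.29 V.
Step 5 — Current: I = V / Z = 0.08116 + j0.1383 A = 0.1603∠59.6° A.
Step 6 — Complex power: S = V·I* = 5.142 - j18.04 VA.
Step 7 — Real power: P = Re(S) = 5.142 W.
Step 8 — Reactive power: Q = Im(S) = -18.04 VAR.
Step 9 — Apparent power: |S| = 18.76 VA.
Step 10 — Power factor: PF = P/|S| = 0.2741 (leading).

(a) P = 5.142 W  (b) Q = -18.04 VAR  (c) S = 18.76 VA  (d) PF = 0.2741 (leading)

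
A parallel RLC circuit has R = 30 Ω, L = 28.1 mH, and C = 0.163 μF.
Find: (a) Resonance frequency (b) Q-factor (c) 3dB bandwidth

Step 1 — Resonance: ω₀ = 1/√(LC) = 1/√(0.0281·1.63e-07) = 1.478e+04 rad/s.
Step 2 — f₀ = ω₀/(2π) = 2352 Hz.
Step 3 — Parallel Q: Q = R/(ω₀L) = 30/(1.478e+04·0.0281) = 0.07225.
Step 4 — Bandwidth: Δω = ω₀/Q = 2.045e+05 rad/s; BW = Δω/(2π) = 3.255e+04 Hz.

(a) f₀ = 2352 Hz  (b) Q = 0.07225  (c) BW = 3.255e+04 Hz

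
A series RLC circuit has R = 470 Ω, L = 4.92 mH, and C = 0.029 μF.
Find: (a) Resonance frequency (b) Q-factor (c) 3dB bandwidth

Step 1 — Resonance: ω₀ = 1/√(LC) = 1/√(0.00492·2.9e-08) = 8.372e+04 rad/s.
Step 2 — f₀ = ω₀/(2π) = 1.332e+04 Hz.
Step 3 — Series Q: Q = ω₀L/R = 8.372e+04·0.00492/470 = 0.8764.
Step 4 — Bandwidth: Δω = ω₀/Q = 9.553e+04 rad/s; BW = Δω/(2π) = 1.52e+04 Hz.

(a) f₀ = 1.332e+04 Hz  (b) Q = 0.8764  (c) BW = 1.52e+04 Hz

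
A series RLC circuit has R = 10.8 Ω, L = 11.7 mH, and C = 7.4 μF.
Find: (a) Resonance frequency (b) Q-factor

Step 1 — Resonance condition Im(Z)=0 gives ω₀ = 1/√(LC).
Step 2 — ω₀ = 1/√(0.0117·7.4e-06) = 3399 rad/s.
Step 3 — f₀ = ω₀/(2π) = 540.9 Hz.
Step 4 — Series Q: Q = ω₀L/R = 3399·0.0117/10.8 = 3.682.

(a) f₀ = 540.9 Hz  (b) Q = 3.682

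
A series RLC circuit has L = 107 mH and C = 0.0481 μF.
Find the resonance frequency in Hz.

Step 1 — Resonance condition Im(Z)=0 gives ω₀ = 1/√(LC).
Step 2 — ω₀ = 1/√(0.107·4.81e-08) = 1.394e+04 rad/s.
Step 3 — f₀ = ω₀/(2π) = 2218 Hz.

f₀ = 2218 Hz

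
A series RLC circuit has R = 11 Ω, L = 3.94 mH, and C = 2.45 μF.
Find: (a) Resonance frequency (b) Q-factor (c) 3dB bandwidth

Step 1 — Resonance: ω₀ = 1/√(LC) = 1/√(0.00394·2.45e-06) = 1.018e+04 rad/s.
Step 2 — f₀ = ω₀/(2π) = 1620 Hz.
Step 3 — Series Q: Q = ω₀L/R = 1.018e+04·0.00394/11 = 3.646.
Step 4 — Bandwidth: Δω = ω₀/Q = 2792 rad/s; BW = Δω/(2π) = 444.3 Hz.

(a) f₀ = 1620 Hz  (b) Q = 3.646  (c) BW = 444.3 Hz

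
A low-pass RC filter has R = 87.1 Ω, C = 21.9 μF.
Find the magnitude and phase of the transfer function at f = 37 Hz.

Step 1 — Angular frequency: ω = 2π·37 = 232.5 rad/s.
Step 2 — Transfer function: H(jω) = 1/(1 + jωRC).
Step 3 — Denominator: 1 + jωRC = 1 + j·232.5·87.1·2.19e-05 = 1 + j0.4434.
Step 4 — H = 0.8357 - j0.3706.
Step 5 — Magnitude: |H| = 0.9141 (-0.8 dB); phase: φ = -23.9°.

|H| = 0.9141 (-0.8 dB), φ = -23.9°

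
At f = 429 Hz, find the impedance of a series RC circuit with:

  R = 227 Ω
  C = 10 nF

Step 1 — Angular frequency: ω = 2π·f = 2π·429 = 2695 rad/s.
Step 2 — Component impedances:
  R: Z = R = 227 Ω
  C: Z = 1/(jωC) = -j/(ω·C) = 0 - j3.71e+04 Ω
Step 3 — Series combination: Z_total = R + C = 227 - j3.71e+04 Ω = 3.71e+04∠-89.6° Ω.

Z = 227 - j3.71e+04 Ω = 3.71e+04∠-89.6° Ω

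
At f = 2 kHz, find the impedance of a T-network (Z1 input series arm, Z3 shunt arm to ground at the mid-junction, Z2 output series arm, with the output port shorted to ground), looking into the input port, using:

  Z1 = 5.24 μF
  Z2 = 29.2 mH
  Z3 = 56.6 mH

Step 1 — Angular frequency: ω = 2π·f = 2π·2000 = 1.257e+04 rad/s.
Step 2 — Component impedances:
  Z1: Z = 1/(jωC) = -j/(ω·C) = 0 - j15.19 Ω
  Z2: Z = jωL = j·1.257e+04·0.0292 = 0 + j366.9 Ω
  Z3: Z = jωL = j·1.257e+04·0.0566 = 0 + j711.3 Ω
Step 3 — With the output port shorted to ground, the output series arm Z2 runs from the junction to ground; the shunt arm Z3 also runs from the junction to ground. They appear in parallel: Z3 || Z2 = 0 + j242.1 Ω.
Step 4 — Series with input arm Z1: Z_in = Z1 + (Z3 || Z2) = 0 + j226.9 Ω = 226.9∠90.0° Ω.

Z = 0 + j226.9 Ω = 226.9∠90.0° Ω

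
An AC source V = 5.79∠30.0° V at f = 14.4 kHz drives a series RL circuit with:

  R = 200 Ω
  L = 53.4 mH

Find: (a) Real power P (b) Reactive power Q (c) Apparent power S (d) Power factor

Step 1 — Angular frequency: ω = 2π·f = 2π·1.44e+04 = 9.048e+04 rad/s.
Step 2 — Component impedances:
  R: Z = R = 200 Ω
  L: Z = jωL = j·9.048e+04·0.0534 = 0 + j4832 Ω
Step 3 — Series combination: Z_total = R + L = 200 + j4832 Ω = 4836∠87.6° Ω.
Step 4 — Source phasor: V = 5.79∠30.0° V = 5.014 + j2.895 V.
Step 5 — Current: I = V / Z = 0.0006411 - j0.001011 A = 0.001197∠-57.6° A.
Step 6 — Complex power: S = V·I* = 0.0002867 + j0.006927 VA.
Step 7 — Real power: P = Re(S) = 0.0002867 W.
Step 8 — Reactive power: Q = Im(S) = 0.006927 VAR.
Step 9 — Apparent power: |S| = 0.006933 VA.
Step 10 — Power factor: PF = P/|S| = 0.04136 (lagging).

(a) P = 0.0002867 W  (b) Q = 0.006927 VAR  (c) S = 0.006933 VA  (d) PF = 0.04136 (lagging)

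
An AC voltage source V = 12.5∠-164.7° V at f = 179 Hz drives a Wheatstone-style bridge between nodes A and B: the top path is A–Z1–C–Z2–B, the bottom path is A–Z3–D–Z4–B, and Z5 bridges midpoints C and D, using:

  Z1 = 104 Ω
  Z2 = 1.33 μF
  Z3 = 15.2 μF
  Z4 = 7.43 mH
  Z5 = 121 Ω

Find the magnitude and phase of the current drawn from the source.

Step 1 — Angular frequency: ω = 2π·f = 2π·179 = 1125 rad/s.
Step 2 — Component impedances:
  Z1: Z = R = 104 Ω
  Z2: Z = 1/(jωC) = -j/(ω·C) = 0 - j668.5 Ω
  Z3: Z = 1/(jωC) = -j/(ω·C) = 0 - j58.5 Ω
  Z4: Z = jωL = j·1125·0.00743 = 0 + j8.356 Ω
  Z5: Z = R = 121 Ω
Step 3 — Bridge requires nodal analysis (the Z5 bridge couples midpoints C and D, so the two paths cannot be reduced to a simple series/parallel combination). Setting node B to ground and injecting 1 A at node A, the 3-node admittance system at A, C, D solves to V_A = Z_AB = 13.82 - j45.83 Ω = 47.86∠-73.2° Ω.
Step 4 — Source phasor: V = 12.5∠-164.7° V = -12.06 - j3.298 V.
Step 5 — Ohm's law: I = V / Z_total = (-12.06 - j3.298) / (13.82 - j45.83) = -0.006758 - j0.2611 A.
Step 6 — Convert to polar: |I| = 0.2612 A, ∠I = -91.5°.

I = 0.2612∠-91.5° A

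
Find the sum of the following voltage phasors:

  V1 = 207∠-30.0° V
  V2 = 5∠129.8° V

Step 1 — Convert each phasor to rectangular form:
  V1 = 207·(cos(-30.0°) + j·sin(-30.0°)) = 179.3 - j103.5 V
  V2 = 5·(cos(129.8°) + j·sin(129.8°)) = -3.201 + j3.841 V
Step 2 — Sum components: V_total = 176.1 - j99.66 V.
Step 3 — Convert to polar: |V_total| = 202.3 V, ∠V_total = -29.5°.

V_total = 202.3∠-29.5° V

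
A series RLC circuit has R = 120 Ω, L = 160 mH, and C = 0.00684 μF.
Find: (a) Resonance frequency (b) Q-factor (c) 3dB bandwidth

Step 1 — Resonance: ω₀ = 1/√(LC) = 1/√(0.16·6.84e-09) = 3.023e+04 rad/s.
Step 2 — f₀ = ω₀/(2π) = 4811 Hz.
Step 3 — Series Q: Q = ω₀L/R = 3.023e+04·0.16/120 = 40.3.
Step 4 — Bandwidth: Δω = ω₀/Q = 750 rad/s; BW = Δω/(2π) = 119.4 Hz.

(a) f₀ = 4811 Hz  (b) Q = 40.3  (c) BW = 119.4 Hz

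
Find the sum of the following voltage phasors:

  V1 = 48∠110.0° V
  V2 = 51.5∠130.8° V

Step 1 — Convert each phasor to rectangular form:
  V1 = 48·(cos(110.0°) + j·sin(110.0°)) = -16.42 + j45.11 V
  V2 = 51.5·(cos(130.8°) + j·sin(130.8°)) = -33.65 + j38.99 V
Step 2 — Sum components: V_total = -50.07 + j84.09 V.
Step 3 — Convert to polar: |V_total| = 97.87 V, ∠V_total = 120.8°.

V_total = 97.87∠120.8° V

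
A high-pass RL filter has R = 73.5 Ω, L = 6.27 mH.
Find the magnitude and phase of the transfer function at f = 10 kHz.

Step 1 — Angular frequency: ω = 2π·1e+04 = 6.283e+04 rad/s.
Step 2 — Transfer function: H(jω) = jωL/(R + jωL).
Step 3 — Numerator jωL = j·394; denominator R + jωL = 73.5 + j394.
Step 4 — H = 0.9664 + j0.1803.
Step 5 — Magnitude: |H| = 0.983 (-0.1 dB); phase: φ = 10.6°.

|H| = 0.983 (-0.1 dB), φ = 10.6°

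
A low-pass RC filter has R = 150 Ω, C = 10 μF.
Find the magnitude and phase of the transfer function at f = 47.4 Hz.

Step 1 — Angular frequency: ω = 2π·47.4 = 297.8 rad/s.
Step 2 — Transfer function: H(jω) = 1/(1 + jωRC).
Step 3 — Denominator: 1 + jωRC = 1 + j·297.8·150·1e-05 = 1 + j0.4467.
Step 4 — H = 0.8336 - j0.3724.
Step 5 — Magnitude: |H| = 0.913 (-0.8 dB); phase: φ = -24.1°.

|H| = 0.913 (-0.8 dB), φ = -24.1°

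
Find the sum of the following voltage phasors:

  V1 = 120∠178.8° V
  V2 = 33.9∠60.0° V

Step 1 — Convert each phasor to rectangular form:
  V1 = 120·(cos(178.8°) + j·sin(178.8°)) = -120 + j2.513 V
  V2 = 33.9·(cos(60.0°) + j·sin(60.0°)) = 16.95 + j29.36 V
Step 2 — Sum components: V_total = -103 + j31.87 V.
Step 3 — Convert to polar: |V_total| = 107.8 V, ∠V_total = 162.8°.

V_total = 107.8∠162.8° V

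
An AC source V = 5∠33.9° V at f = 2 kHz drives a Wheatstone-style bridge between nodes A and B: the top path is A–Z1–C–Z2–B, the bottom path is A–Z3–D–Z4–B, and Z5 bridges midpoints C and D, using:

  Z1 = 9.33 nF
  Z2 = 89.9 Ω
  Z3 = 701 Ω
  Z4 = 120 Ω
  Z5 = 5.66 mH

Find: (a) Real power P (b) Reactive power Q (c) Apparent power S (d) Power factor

Step 1 — Angular frequency: ω = 2π·f = 2π·2000 = 1.257e+04 rad/s.
Step 2 — Component impedances:
  Z1: Z = 1/(jωC) = -j/(ω·C) = 0 - j8529 Ω
  Z2: Z = R = 89.9 Ω
  Z3: Z = R = 701 Ω
  Z4: Z = R = 120 Ω
  Z5: Z = jωL = j·1.257e+04·0.00566 = 0 + j71.13 Ω
Step 3 — Bridge requires nodal analysis (the Z5 bridge couples midpoints C and D, so the two paths cannot be reduced to a simple series/parallel combination). Setting node B to ground and injecting 1 A at node A, the 3-node admittance system at A, C, D solves to V_A = Z_AB = 760.5 - j39.19 Ω = 761.5∠-3.0° Ω.
Step 4 — Source phasor: V = 5∠33.9° V = 4.15 + j2.789 V.
Step 5 — Current: I = V / Z = 0.005254 + j0.003938 A = 0.006566∠36.9° A.
Step 6 — Complex power: S = V·I* = 0.03279 - j0.00169 VA.
Step 7 — Real power: P = Re(S) = 0.03279 W.
Step 8 — Reactive power: Q = Im(S) = -0.00169 VAR.
Step 9 — Apparent power: |S| = 0.03283 VA.
Step 10 — Power factor: PF = P/|S| = 0.9987 (leading).

(a) P = 0.03279 W  (b) Q = -0.00169 VAR  (c) S = 0.03283 VA  (d) PF = 0.9987 (leading)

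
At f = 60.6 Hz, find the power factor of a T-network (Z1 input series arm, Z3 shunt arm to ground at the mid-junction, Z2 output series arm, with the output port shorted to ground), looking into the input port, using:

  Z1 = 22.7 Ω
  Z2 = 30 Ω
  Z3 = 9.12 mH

Step 1 — Angular frequency: ω = 2π·f = 2π·60.6 = 380.8 rad/s.
Step 2 — Component impedances:
  Z1: Z = R = 22.7 Ω
  Z2: Z = R = 30 Ω
  Z3: Z = jωL = j·380.8·0.00912 = 0 + j3.473 Ω
Step 3 — With the output port shorted to ground, the output series arm Z2 runs from the junction to ground; the shunt arm Z3 also runs from the junction to ground. They appear in parallel: Z3 || Z2 = 0.3966 + j3.427 Ω.
Step 4 — Series with input arm Z1: Z_in = Z1 + (Z3 || Z2) = 23.1 + j3.427 Ω = 23.35∠8.4° Ω.
Step 5 — Power factor: PF = cos(φ) = Re(Z)/|Z| = 23.097/23.349 = 0.9892.
Step 6 — Type: Im(Z) = 3.427 ⇒ lagging (phase φ = 8.4°).

PF = 0.9892 (lagging, φ = 8.4°)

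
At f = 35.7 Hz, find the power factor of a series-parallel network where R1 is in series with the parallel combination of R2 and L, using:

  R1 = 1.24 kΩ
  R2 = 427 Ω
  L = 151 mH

Step 1 — Angular frequency: ω = 2π·f = 2π·35.7 = 224.3 rad/s.
Step 2 — Component impedances:
  R1: Z = R = 1240 Ω
  R2: Z = R = 427 Ω
  L: Z = jωL = j·224.3·0.151 = 0 + j33.87 Ω
Step 3 — Parallel branch: R2 || L = 1/(1/R2 + 1/L) = 2.67 + j33.66 Ω.
Step 4 — Series with R1: Z_total = R1 + (R2 || L) = 1243 + j33.66 Ω = 1243∠1.6° Ω.
Step 5 — Power factor: PF = cos(φ) = Re(Z)/|Z| = 1242.67/1243.13 = 0.9996.
Step 6 — Type: Im(Z) = 33.66 ⇒ lagging (phase φ = 1.6°).

PF = 0.9996 (lagging, φ = 1.6°)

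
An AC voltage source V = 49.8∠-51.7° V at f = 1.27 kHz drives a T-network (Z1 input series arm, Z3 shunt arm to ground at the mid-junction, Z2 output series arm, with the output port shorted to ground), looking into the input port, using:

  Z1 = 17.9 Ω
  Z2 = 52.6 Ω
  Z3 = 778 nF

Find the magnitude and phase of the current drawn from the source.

Step 1 — Angular frequency: ω = 2π·f = 2π·1270 = 7980 rad/s.
Step 2 — Component impedances:
  Z1: Z = R = 17.9 Ω
  Z2: Z = R = 52.6 Ω
  Z3: Z = 1/(jωC) = -j/(ω·C) = 0 - j161.1 Ω
Step 3 — With the output port shorted to ground, the output series arm Z2 runs from the junction to ground; the shunt arm Z3 also runs from the junction to ground. They appear in parallel: Z3 || Z2 = 47.53 - j15.52 Ω.
Step 4 — Series with input arm Z1: Z_in = Z1 + (Z3 || Z2) = 65.43 - j15.52 Ω = 67.25∠-13.3° Ω.
Step 5 — Source phasor: V = 49.8∠-51.7° V = 30.86 - j39.08 V.
Step 6 — Ohm's law: I = V / Z_total = (30.86 - j39.08) / (65.43 - j15.52) = 0.5807 - j0.4595 A.
Step 7 — Convert to polar: |I| = 0.7406 A, ∠I = -38.4°.

I = 0.7406∠-38.4° A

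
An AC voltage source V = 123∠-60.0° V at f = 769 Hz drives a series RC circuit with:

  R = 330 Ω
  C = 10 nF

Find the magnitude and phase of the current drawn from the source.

Step 1 — Angular frequency: ω = 2π·f = 2π·769 = 4832 rad/s.
Step 2 — Component impedances:
  R: Z = R = 330 Ω
  C: Z = 1/(jωC) = -j/(ω·C) = 0 - j2.07e+04 Ω
Step 3 — Series combination: Z_total = R + C = 330 - j2.07e+04 Ω = 2.07e+04∠-89.1° Ω.
Step 4 — Source phasor: V = 123∠-60.0° V = 61.5 - j106.5 V.
Step 5 — Ohm's law: I = V / Z_total = (61.5 - j106.5) / (330 - j2.07e+04) = 0.005193 + j0.002889 A.
Step 6 — Convert to polar: |I| = 0.005942 A, ∠I = 29.1°.

I = 0.005942∠29.1° A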